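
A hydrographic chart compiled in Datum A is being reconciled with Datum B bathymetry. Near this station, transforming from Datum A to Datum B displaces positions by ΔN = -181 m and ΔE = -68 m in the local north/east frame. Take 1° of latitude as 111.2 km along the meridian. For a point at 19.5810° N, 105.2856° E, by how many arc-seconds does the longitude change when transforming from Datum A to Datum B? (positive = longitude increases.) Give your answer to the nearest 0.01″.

At latitude 19.5810°, cos φ = 0.942169.
1° of longitude at this latitude = 111.2 × cos φ = 104.77 km, so Δλ = -68.0 / 104769.2 = -0.0006490° = -2.337″.

Δλ = -2.34″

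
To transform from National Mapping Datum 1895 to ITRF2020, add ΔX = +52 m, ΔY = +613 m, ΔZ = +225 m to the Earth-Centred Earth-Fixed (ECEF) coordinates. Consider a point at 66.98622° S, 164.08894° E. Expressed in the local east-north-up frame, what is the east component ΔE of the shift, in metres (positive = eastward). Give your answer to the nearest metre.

ΔE = -604 m

The local east axis at (φ, λ) is (−sin λ, cos λ, 0), so ΔE = −sin(164.08894°)·52 + cos(164.08894°)·613 = -603.77 m.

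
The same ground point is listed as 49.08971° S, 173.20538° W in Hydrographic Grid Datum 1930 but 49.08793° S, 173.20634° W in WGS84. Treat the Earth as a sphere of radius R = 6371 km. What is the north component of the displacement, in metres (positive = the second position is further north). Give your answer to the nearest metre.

ΔN = 198 m

Δφ = -49.08793° − -49.08971° = +0.00178°; Δλ = -173.20634° − -173.20538° = -0.00096°.
1° along a meridian = πR/180 = 111195 m.
ΔN = Δφ × 111195 = 197.9 m; ΔE = Δλ × 111195 × cos(-49.08971°) = -0.00096 × 111195 × 0.654877 = -69.9 m.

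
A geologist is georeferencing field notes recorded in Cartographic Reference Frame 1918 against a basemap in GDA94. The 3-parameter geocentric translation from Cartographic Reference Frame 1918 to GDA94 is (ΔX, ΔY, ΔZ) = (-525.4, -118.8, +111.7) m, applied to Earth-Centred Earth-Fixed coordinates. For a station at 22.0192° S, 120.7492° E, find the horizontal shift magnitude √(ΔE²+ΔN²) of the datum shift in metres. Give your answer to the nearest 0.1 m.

The local east axis at (φ, λ) is (−sin λ, cos λ, 0), so ΔE = −sin(120.7492°)·(-525.4) + cos(120.7492°)·(-118.8) = 512.28 m.
The local north axis is (−sin φ cos λ, −sin φ sin λ, cos φ), giving ΔN = 100.713 − 38.278 + 103.552 = 165.99 m.
Horizontal magnitude = √(ΔE² + ΔN²) = √(512.28² + 165.99²) = 538.50 m.

538.5 m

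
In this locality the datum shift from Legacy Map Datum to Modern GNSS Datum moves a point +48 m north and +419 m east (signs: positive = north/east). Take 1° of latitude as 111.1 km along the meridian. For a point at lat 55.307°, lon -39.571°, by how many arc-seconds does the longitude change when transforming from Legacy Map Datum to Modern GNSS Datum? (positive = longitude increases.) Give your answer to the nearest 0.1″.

At latitude 55.307°, cos φ = 0.569179.
1° of longitude at this latitude = 111.1 × cos φ = 63.24 km, so Δλ = 419.0 / 63235.8 = 0.0066260° = 23.854″.

Δλ = 23.9″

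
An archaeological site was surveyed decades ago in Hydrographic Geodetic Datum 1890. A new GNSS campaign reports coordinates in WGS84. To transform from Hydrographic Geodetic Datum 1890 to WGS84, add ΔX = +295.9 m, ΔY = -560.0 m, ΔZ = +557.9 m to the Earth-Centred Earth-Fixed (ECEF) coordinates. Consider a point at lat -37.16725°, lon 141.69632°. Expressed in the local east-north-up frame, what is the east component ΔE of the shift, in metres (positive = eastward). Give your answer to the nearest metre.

At φ = -37.16725°, λ = 141.69632°: sin φ = -0.604144, cos φ = 0.796875, sin λ = 0.619829, cos λ = -0.784737.
ΔE = −sin λ·ΔX + cos λ·ΔY = −(0.619829)·(295.9) + (-0.784737)·(-560.0) = 256.04 m.

ΔE = 256 m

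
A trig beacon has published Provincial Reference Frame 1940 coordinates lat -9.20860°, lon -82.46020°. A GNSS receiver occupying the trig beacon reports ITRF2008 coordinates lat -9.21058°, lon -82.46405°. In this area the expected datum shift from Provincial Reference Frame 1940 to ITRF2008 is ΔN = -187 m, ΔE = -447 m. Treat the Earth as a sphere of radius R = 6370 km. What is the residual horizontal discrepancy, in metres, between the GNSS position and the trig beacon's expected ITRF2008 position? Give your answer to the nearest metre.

41 m

Observed coordinate differences: Δφ = -0.00198°, Δλ = -0.00385°.
Converting to metres (1° lat = 111177 m, cos φ = 0.987112): observed ΔN = -220.1 m, observed ΔE = -422.5 m.
Subtracting the expected shift leaves a residual of -220.1 − (-187) = -33.1 m north and -422.5 − (-447) = 24.5 m east.
Residual distance = √((-33.1)² + 24.5²) = 41.2 m.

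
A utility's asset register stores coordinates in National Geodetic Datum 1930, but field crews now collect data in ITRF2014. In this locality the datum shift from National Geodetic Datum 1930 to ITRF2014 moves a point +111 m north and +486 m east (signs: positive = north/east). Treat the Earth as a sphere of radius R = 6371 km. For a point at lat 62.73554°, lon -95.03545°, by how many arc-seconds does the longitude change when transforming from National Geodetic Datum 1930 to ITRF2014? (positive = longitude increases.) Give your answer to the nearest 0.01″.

Δλ = 34.35″

At latitude 62.73554°, cos φ = 0.458098.
One radian of longitude at latitude φ spans R cos φ, so Δλ = ΔE / (R cos φ) = 486.0 / (6371000 × 0.458098) = 1.6652e-04 rad = 34.348″.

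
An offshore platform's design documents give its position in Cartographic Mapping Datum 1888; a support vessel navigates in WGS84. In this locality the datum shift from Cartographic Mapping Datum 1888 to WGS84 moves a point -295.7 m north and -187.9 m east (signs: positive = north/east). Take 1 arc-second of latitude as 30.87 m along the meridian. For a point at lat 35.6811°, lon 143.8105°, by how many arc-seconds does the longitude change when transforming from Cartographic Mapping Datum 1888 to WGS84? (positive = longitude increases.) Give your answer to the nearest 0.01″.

At latitude 35.6811°, cos φ = 0.812276.
1″ of longitude at this latitude = 30.87 × cos φ = 25.0750 m, so Δλ = -187.9 / 25.0750 = -7.494″.

Δλ = -7.49″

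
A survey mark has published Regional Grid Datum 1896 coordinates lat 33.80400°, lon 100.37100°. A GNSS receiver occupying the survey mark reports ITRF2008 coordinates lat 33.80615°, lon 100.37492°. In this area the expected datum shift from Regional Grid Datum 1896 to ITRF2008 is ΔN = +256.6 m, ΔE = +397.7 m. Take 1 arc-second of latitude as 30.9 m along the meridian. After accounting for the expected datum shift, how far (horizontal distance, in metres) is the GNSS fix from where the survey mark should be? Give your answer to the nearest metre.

Observed coordinate differences: Δφ = +0.00215°, Δλ = +0.00392°.
Converting to metres (1° lat = 111240 m, cos φ = 0.830946): observed ΔN = 239.2 m, observed ΔE = 362.3 m.
Subtracting the expected shift leaves a residual of 239.2 − (256.6) = -17.4 m north and 362.3 − (397.7) = -35.4 m east.
Residual distance = √((-17.4)² + (-35.4)²) = 39.4 m.

39 m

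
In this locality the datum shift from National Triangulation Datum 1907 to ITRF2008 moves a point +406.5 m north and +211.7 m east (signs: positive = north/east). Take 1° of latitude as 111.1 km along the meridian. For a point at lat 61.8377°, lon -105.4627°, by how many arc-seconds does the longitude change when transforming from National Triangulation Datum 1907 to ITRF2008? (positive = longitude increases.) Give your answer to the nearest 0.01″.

Δλ = 14.53″

At latitude 61.8377°, cos φ = 0.471971.
1° of longitude at this latitude = 111.1 × cos φ = 52.44 km, so Δλ = 211.7 / 52436.0 = 0.0040373° = 14.534″.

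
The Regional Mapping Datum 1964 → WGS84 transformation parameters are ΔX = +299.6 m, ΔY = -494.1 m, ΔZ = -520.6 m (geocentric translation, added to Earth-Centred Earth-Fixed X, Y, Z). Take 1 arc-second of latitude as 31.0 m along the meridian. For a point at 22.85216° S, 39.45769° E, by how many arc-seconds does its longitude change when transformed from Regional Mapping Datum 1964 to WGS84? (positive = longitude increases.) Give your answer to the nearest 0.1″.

sin φ = -0.388355, cos φ = 0.921510, sin λ = 0.635508, cos λ = 0.772094.
East component: ΔE = −sin λ·ΔX + cos λ·ΔY = −(0.635508)(299.6) + (0.772094)(-494.1) = -571.89 m.
1° of latitude spans 3600 × 31.00 = 111600 m; at latitude φ, 1° of longitude spans that × cos φ = 102840.5 m, so Δλ = -571.89 / 102840.5 × 3600 = -20.019″.

Δλ = -20.0″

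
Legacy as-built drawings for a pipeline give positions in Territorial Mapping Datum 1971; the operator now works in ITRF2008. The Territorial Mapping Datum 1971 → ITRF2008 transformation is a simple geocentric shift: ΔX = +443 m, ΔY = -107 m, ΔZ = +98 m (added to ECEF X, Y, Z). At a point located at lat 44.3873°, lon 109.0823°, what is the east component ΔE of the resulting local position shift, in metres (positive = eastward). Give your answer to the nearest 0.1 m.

ΔE = -383.7 m

At φ = 44.3873°, λ = 109.0823°: sin φ = 0.699505, cos φ = 0.714628, sin λ = 0.945050, cos λ = -0.326926.
ΔE = −sin λ·ΔX + cos λ·ΔY = −(0.945050)·(443) + (-0.326926)·(-107) = -383.68 m.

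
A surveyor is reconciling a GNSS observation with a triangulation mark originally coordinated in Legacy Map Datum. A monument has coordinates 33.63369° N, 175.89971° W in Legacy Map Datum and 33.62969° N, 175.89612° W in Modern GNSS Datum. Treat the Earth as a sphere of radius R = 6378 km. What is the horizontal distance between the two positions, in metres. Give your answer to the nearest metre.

Δφ = 33.62969° − 33.63369° = -0.00400°; Δλ = -175.89612° − -175.89971° = +0.00359°.
1° along a meridian = πR/180 = 111317 m.
ΔN = Δφ × 111317 = -445.3 m; ΔE = Δλ × 111317 × cos(33.63369°) = +0.00359 × 111317 × 0.832596 = 332.7 m.
Distance = √(ΔE² + ΔN²) = √(332.7² + (-445.3)²) = 555.9 m.

556 m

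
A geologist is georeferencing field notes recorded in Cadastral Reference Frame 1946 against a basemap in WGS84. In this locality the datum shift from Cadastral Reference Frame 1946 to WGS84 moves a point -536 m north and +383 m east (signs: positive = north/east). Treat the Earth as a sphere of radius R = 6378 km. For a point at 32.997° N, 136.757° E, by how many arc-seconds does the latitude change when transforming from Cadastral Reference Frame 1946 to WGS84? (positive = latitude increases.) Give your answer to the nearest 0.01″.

On a sphere of radius R, 1 rad of latitude = R, so Δφ = ΔN / R = -536.0 / 6378000 = -8.4039e-05 rad = -17.334″.

Δφ = -17.33″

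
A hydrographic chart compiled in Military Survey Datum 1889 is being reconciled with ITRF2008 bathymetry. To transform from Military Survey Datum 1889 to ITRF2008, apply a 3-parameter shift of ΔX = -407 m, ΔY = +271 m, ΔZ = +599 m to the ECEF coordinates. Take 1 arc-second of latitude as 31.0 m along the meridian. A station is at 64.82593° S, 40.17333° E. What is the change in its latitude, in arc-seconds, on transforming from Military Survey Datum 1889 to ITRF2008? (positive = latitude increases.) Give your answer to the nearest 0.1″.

Δφ = 4.2″

sin φ = -0.905020, cos φ = 0.425370, sin λ = 0.645102, cos λ = 0.764096.
North component: ΔN = −sin φ cos λ·ΔX − sin φ sin λ·ΔY + cos φ·ΔZ = −(-0.905020)(0.764096)(-407) − (-0.905020)(0.645102)(271) + (0.425370)(599) = 131.56 m.
1° of latitude spans 3600 × 31.00 = 111600 m, so Δφ = 131.56 / 111600 × 3600 = 4.244″.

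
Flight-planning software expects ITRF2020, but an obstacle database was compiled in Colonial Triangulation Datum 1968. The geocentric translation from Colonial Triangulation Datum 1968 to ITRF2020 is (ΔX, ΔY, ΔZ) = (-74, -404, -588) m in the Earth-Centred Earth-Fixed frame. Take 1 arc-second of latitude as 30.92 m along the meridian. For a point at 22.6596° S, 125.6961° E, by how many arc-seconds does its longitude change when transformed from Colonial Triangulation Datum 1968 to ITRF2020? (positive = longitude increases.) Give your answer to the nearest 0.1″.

Δλ = 10.4″

sin φ = -0.385255, cos φ = 0.922810, sin λ = 0.812123, cos λ = -0.583486.
East component: ΔE = −sin λ·ΔX + cos λ·ΔY = −(0.812123)(-74) + (-0.583486)(-404) = 295.83 m.
1° of latitude spans 3600 × 30.92 = 111312 m; at latitude φ, 1° of longitude spans that × cos φ = 102719.8 m, so Δλ = 295.83 / 102719.8 × 3600 = 10.368″.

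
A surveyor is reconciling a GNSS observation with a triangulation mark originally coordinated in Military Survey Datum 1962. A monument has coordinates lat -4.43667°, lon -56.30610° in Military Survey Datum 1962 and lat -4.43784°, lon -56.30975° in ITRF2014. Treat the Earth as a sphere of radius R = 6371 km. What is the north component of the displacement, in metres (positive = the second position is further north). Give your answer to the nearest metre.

ΔN = -130 m

Δφ = -4.43784° − -4.43667° = -0.00117°; Δλ = -56.30975° − -56.30610° = -0.00365°.
1° along a meridian = πR/180 = 111195 m.
ΔN = Δφ × 111195 = -130.1 m; ΔE = Δλ × 111195 × cos(-4.43667°) = -0.00365 × 111195 × 0.997003 = -404.6 m.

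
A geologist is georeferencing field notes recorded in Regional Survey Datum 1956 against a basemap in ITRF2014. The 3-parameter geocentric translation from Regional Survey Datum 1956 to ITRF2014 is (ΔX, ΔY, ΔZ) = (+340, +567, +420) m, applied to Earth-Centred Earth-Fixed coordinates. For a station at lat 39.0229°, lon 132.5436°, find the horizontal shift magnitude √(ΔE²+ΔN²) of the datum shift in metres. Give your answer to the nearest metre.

667 m

The local east axis at (φ, λ) is (−sin λ, cos λ, 0), so ΔE = −sin(132.5436°)·340 + cos(132.5436°)·567 = -633.88 m.
The local north axis is (−sin φ cos λ, −sin φ sin λ, cos φ), giving ΔN = 144.747 − 263.025 + 326.296 = 208.02 m.
Horizontal magnitude = √(ΔE² + ΔN²) = √((-633.88)² + 208.02²) = 667.14 m.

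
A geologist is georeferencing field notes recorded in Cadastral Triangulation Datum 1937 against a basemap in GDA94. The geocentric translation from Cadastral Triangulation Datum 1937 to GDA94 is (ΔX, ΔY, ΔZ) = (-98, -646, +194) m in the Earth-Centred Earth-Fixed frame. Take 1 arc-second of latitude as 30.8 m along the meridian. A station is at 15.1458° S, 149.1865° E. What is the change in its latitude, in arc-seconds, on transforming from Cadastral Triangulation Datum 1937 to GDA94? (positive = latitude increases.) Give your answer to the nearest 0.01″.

sin φ = -0.261276, cos φ = 0.965264, sin λ = 0.512245, cos λ = -0.858839.
North component: ΔN = −sin φ cos λ·ΔX − sin φ sin λ·ΔY + cos φ·ΔZ = −(-0.261276)(-0.858839)(-98) − (-0.261276)(0.512245)(-646) + (0.965264)(194) = 122.79 m.
1° of latitude spans 3600 × 30.80 = 110880 m, so Δφ = 122.79 / 110880 × 3600 = 3.987″.

Δφ = 3.99″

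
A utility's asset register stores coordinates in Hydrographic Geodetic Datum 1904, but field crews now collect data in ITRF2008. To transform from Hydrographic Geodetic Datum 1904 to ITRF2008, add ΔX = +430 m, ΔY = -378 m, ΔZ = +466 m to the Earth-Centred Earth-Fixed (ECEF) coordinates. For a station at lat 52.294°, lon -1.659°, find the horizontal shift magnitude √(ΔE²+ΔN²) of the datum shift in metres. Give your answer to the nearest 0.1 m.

370.9 m

At φ = 52.294°, λ = -1.659°: sin φ = 0.791159, cos φ = 0.611610, sin λ = -0.028951, cos λ = 0.999581.
ΔE = −sin λ·ΔX + cos λ·ΔY = −(-0.028951)·(430) + (0.999581)·(-378) = -365.39 m.
ΔN = −sin φ cos λ·ΔX − sin φ sin λ·ΔY + cos φ·ΔZ = −(0.791159)(0.999581)(430) − (0.791159)(-0.028951)(-378) + (0.611610)(466) = -63.70 m.
Horizontal magnitude = √(ΔE² + ΔN²) = √((-365.39)² + (-63.70)²) = 370.90 m.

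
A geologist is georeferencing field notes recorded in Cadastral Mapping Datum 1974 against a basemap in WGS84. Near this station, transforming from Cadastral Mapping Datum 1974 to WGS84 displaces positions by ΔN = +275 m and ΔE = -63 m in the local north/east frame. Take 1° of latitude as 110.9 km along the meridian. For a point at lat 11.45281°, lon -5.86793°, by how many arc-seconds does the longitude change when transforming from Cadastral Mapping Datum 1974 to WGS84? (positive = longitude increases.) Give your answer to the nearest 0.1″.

Δλ = -2.1″

At latitude 11.45281°, cos φ = 0.980089.
1° of longitude at this latitude = 110.9 × cos φ = 108.69 km, so Δλ = -63.0 / 108691.8 = -0.0005796° = -2.087″.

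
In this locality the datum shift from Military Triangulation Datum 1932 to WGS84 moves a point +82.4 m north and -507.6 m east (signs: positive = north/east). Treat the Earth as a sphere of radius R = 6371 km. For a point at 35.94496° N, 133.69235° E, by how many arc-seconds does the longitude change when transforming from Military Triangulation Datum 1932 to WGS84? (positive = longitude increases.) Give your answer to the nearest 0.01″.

At latitude 35.94496°, cos φ = 0.809581.
One radian of longitude at latitude φ spans R cos φ, so Δλ = ΔE / (R cos φ) = -507.6 / (6371000 × 0.809581) = -9.8413e-05 rad = -20.299″.

Δλ = -20.30″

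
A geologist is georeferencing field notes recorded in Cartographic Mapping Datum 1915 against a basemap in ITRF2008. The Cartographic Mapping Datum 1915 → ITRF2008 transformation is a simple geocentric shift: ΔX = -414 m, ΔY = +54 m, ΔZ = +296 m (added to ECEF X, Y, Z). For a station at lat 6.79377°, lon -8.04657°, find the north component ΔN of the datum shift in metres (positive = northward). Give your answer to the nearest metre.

ΔN = 343 m

At φ = 6.79377°, λ = -8.04657°: sin φ = 0.118296, cos φ = 0.992978, sin λ = -0.139978, cos λ = 0.990155.
ΔN = −sin φ cos λ·ΔX − sin φ sin λ·ΔY + cos φ·ΔZ = −(0.118296)(0.990155)(-414) − (0.118296)(-0.139978)(54) + (0.992978)(296) = 343.31 m.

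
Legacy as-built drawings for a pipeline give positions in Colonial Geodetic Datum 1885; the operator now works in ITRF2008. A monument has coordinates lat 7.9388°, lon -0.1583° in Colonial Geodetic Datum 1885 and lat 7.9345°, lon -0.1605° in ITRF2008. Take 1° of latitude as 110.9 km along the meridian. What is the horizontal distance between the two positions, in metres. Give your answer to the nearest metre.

Δφ = 7.9345° − 7.9388° = -0.0043°; Δλ = -0.1605° − -0.1583° = -0.0022°.
ΔN = Δφ × 110900 = -476.9 m; ΔE = Δλ × 110900 × cos(7.9388°) = -0.0022 × 110900 × 0.990416 = -241.6 m.
Distance = √(ΔE² + ΔN²) = √((-241.6)² + (-476.9)²) = 534.6 m.

535 m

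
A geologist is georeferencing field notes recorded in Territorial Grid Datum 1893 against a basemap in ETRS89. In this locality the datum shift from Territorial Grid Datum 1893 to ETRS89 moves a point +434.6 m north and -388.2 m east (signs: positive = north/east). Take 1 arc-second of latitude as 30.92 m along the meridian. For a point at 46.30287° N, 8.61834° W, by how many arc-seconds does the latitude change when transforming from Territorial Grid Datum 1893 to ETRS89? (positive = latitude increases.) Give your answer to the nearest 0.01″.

1″ of latitude = 30.92 m, so Δφ = 434.6 / 30.92 = 14.056″.

Δφ = 14.06″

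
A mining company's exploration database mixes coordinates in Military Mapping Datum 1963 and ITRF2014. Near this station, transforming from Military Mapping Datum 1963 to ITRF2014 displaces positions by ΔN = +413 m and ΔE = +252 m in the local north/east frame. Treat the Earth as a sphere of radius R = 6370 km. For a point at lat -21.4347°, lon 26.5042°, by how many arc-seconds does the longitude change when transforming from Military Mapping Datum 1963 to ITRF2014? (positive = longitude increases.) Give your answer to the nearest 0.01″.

Δλ = 8.77″

At latitude -21.4347°, cos φ = 0.930835.
One radian of longitude at latitude φ spans R cos φ, so Δλ = ΔE / (R cos φ) = 252.0 / (6370000 × 0.930835) = 4.2500e-05 rad = 8.766″.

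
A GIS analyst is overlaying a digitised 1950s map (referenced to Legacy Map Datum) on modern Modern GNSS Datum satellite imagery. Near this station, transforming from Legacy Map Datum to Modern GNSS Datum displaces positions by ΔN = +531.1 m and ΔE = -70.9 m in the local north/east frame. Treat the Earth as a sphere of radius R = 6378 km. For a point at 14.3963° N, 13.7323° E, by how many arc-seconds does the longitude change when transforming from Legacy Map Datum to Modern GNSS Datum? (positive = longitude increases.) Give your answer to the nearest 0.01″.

Δλ = -2.37″

At latitude 14.3963°, cos φ = 0.968599.
One radian of longitude at latitude φ spans R cos φ, so Δλ = ΔE / (R cos φ) = -70.9 / (6378000 × 0.968599) = -1.1477e-05 rad = -2.367″.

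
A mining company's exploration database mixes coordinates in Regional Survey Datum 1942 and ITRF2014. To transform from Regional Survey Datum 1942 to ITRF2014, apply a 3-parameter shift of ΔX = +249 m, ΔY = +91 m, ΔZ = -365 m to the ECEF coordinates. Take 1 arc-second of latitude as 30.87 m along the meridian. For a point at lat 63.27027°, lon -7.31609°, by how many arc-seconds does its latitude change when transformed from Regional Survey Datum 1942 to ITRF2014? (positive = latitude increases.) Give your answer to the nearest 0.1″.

sin φ = 0.893138, cos φ = 0.449782, sin λ = -0.127343, cos λ = 0.991859.
North component: ΔN = −sin φ cos λ·ΔX − sin φ sin λ·ΔY + cos φ·ΔZ = −(0.893138)(0.991859)(249) − (0.893138)(-0.127343)(91) + (0.449782)(-365) = -374.40 m.
1° of latitude spans 3600 × 30.87 = 111132 m, so Δφ = -374.40 / 111132 × 3600 = -12.128″.

Δφ = -12.1″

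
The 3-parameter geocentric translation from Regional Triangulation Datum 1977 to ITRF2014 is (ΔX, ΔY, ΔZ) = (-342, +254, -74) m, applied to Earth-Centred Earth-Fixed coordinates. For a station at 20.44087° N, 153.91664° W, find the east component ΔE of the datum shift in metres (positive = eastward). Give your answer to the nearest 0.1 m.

The local east axis at (φ, λ) is (−sin λ, cos λ, 0), so ΔE = −sin(-153.91664°)·(-342) + cos(-153.91664°)·254 = -378.50 m.

ΔE = -378.5 m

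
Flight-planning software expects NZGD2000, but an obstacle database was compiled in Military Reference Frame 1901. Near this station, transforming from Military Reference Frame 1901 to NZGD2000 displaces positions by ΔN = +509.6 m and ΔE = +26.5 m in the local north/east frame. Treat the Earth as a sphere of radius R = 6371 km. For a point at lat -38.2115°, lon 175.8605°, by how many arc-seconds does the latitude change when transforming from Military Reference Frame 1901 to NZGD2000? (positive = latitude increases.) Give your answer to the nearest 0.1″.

Δφ = 16.5″

On a sphere of radius R, 1 rad of latitude = R, so Δφ = ΔN / R = 509.6 / 6371000 = 7.9987e-05 rad = 16.499″.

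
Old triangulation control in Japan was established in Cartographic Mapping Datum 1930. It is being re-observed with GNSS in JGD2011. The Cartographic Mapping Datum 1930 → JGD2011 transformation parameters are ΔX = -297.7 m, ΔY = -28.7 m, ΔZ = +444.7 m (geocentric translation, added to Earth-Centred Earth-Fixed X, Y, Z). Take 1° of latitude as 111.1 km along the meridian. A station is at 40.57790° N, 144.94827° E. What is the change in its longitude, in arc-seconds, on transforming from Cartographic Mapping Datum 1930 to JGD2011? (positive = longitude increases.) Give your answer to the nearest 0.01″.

Δλ = 8.30″

sin φ = 0.650481, cos φ = 0.759522, sin λ = 0.574316, cos λ = -0.818634.
East component: ΔE = −sin λ·ΔX + cos λ·ΔY = −(0.574316)(-297.7) + (-0.818634)(-28.7) = 194.47 m.
1° of latitude spans 111100 m; at latitude φ, 1° of longitude spans that × cos φ = 84382.9 m, so Δλ = 194.47 / 84382.9 × 3600 = 8.297″.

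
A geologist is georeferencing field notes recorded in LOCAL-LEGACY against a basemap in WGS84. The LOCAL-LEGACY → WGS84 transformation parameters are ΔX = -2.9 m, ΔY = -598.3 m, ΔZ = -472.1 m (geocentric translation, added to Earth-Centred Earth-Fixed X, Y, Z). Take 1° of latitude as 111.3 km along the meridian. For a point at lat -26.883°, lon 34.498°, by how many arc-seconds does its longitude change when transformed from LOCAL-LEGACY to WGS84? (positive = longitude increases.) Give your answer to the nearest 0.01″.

sin φ = -0.452170, cos φ = 0.891932, sin λ = 0.566377, cos λ = 0.824146.
East component: ΔE = −sin λ·ΔX + cos λ·ΔY = −(0.566377)(-2.9) + (0.824146)(-598.3) = -491.44 m.
1° of latitude spans 111300 m; at latitude φ, 1° of longitude spans that × cos φ = 99272.0 m, so Δλ = -491.44 / 99272.0 × 3600 = -17.822″.

Δλ = -17.82″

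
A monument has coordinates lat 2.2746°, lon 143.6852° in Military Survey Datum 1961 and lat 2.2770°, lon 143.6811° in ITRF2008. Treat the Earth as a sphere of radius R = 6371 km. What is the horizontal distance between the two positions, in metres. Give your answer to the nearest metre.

Δφ = 2.2770° − 2.2746° = +0.0024°; Δλ = 143.6811° − 143.6852° = -0.0041°.
1° along a meridian = πR/180 = 111195 m.
ΔN = Δφ × 111195 = 266.9 m; ΔE = Δλ × 111195 × cos(2.2746°) = -0.0041 × 111195 × 0.999212 = -455.5 m.
Distance = √(ΔE² + ΔN²) = √((-455.5)² + 266.9²) = 528.0 m.

528 m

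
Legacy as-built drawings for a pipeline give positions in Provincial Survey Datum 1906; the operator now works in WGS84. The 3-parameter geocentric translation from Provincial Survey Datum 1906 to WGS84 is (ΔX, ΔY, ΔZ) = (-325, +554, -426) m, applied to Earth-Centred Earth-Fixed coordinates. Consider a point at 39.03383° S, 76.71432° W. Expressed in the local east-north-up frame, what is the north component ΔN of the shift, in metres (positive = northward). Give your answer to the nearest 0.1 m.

ΔN = -717.5 m

At φ = -39.03383°, λ = -76.71432°: sin φ = -0.629779, cos φ = 0.776774, sin λ = -0.973236, cos λ = 0.229807.
ΔN = −sin φ cos λ·ΔX − sin φ sin λ·ΔY + cos φ·ΔZ = −(-0.629779)(0.229807)(-325) − (-0.629779)(-0.973236)(554) + (0.776774)(-426) = -717.50 m.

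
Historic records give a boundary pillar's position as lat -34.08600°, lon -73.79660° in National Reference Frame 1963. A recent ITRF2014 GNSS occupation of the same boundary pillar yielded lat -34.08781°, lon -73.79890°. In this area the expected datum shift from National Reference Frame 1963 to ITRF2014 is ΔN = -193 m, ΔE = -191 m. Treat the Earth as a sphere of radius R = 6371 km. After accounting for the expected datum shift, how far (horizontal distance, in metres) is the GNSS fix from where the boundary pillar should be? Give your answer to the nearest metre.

22 m

Observed coordinate differences: Δφ = -0.00181°, Δλ = -0.00230°.
Converting to metres (1° lat = 111195 m, cos φ = 0.828197): observed ΔN = -201.3 m, observed ΔE = -211.8 m.
Subtracting the expected shift leaves a residual of -201.3 − (-193) = -8.3 m north and -211.8 − (-191) = -20.8 m east.
Residual distance = √((-8.3)² + (-20.8)²) = 22.4 m.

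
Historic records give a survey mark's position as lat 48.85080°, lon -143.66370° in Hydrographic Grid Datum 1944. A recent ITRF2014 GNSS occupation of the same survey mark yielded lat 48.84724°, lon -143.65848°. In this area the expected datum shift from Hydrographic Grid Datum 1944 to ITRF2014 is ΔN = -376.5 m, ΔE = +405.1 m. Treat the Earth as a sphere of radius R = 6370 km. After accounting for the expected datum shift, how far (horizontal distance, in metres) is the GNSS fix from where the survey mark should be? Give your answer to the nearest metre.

Observed coordinate differences: Δφ = -0.00356°, Δλ = +0.00522°.
Converting to metres (1° lat = 111177 m, cos φ = 0.658022): observed ΔN = -395.8 m, observed ΔE = 381.9 m.
Subtracting the expected shift leaves a residual of -395.8 − (-376.5) = -19.3 m north and 381.9 − (405.1) = -23.2 m east.
Residual distance = √((-19.3)² + (-23.2)²) = 30.2 m.

30 m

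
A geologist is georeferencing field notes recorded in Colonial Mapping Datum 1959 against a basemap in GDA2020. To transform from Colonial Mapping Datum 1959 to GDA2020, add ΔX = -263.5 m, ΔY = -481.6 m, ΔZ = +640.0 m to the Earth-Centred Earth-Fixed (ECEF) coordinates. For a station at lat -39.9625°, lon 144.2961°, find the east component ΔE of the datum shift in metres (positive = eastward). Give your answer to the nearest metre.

At φ = -39.9625°, λ = 144.2961°: sin φ = -0.642286, cos φ = 0.766465, sin λ = 0.583596, cos λ = -0.812044.
ΔE = −sin λ·ΔX + cos λ·ΔY = −(0.583596)·(-263.5) + (-0.812044)·(-481.6) = 544.86 m.

ΔE = 545 m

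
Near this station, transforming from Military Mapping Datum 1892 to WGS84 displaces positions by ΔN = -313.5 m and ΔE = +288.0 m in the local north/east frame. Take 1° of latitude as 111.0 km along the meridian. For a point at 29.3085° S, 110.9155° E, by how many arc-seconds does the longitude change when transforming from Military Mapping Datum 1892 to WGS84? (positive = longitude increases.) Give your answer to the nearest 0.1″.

Δλ = 10.7″

At latitude -29.3085°, cos φ = 0.871997.
1° of longitude at this latitude = 111.0 × cos φ = 96.79 km, so Δλ = 288.0 / 96791.6 = 0.0029755° = 10.712″.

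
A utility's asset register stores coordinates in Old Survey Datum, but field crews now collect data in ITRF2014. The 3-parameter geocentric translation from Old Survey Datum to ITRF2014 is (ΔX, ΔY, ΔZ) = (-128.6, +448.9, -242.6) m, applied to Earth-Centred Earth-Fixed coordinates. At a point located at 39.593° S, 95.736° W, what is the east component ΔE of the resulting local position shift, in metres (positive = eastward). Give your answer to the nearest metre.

ΔE = -173 m

The local east axis at (φ, λ) is (−sin λ, cos λ, 0), so ΔE = −sin(-95.736°)·(-128.6) + cos(-95.736°)·448.9 = -172.82 m.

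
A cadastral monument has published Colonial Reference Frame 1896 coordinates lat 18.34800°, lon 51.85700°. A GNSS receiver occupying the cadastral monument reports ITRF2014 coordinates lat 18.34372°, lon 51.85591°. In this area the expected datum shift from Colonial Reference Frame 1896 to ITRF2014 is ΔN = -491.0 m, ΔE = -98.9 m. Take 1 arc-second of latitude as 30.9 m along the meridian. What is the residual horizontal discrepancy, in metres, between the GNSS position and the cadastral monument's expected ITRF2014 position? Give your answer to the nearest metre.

Observed coordinate differences: Δφ = -0.00428°, Δλ = -0.00109°.
Converting to metres (1° lat = 111240 m, cos φ = 0.949162): observed ΔN = -476.1 m, observed ΔE = -115.1 m.
Subtracting the expected shift leaves a residual of -476.1 − (-491.0) = 14.9 m north and -115.1 − (-98.9) = -16.2 m east.
Residual distance = √(14.9² + (-16.2)²) = 22.0 m.

22 m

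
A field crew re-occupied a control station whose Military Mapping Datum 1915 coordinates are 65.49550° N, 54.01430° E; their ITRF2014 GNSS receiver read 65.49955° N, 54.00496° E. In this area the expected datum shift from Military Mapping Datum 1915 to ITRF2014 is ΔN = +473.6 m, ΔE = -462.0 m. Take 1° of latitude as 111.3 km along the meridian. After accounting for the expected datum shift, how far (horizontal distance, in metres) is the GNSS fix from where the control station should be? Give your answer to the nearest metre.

38 m

Observed coordinate differences: Δφ = +0.00405°, Δλ = -0.00934°.
Converting to metres (1° lat = 111300 m, cos φ = 0.414765): observed ΔN = 450.8 m, observed ΔE = -431.2 m.
Subtracting the expected shift leaves a residual of 450.8 − (473.6) = -22.8 m north and -431.2 − (-462.0) = 30.8 m east.
Residual distance = √((-22.8)² + 30.8²) = 38.4 m.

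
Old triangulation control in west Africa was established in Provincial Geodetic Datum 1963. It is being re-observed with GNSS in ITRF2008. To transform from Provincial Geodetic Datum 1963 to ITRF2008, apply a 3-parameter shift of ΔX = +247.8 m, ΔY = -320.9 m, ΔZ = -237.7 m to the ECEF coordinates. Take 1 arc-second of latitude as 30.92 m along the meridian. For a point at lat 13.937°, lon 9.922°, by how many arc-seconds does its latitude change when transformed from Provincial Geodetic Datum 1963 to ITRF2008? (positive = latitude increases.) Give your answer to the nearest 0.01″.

Δφ = -8.93″

sin φ = 0.240855, cos φ = 0.970561, sin λ = 0.172307, cos λ = 0.985043.
North component: ΔN = −sin φ cos λ·ΔX − sin φ sin λ·ΔY + cos φ·ΔZ = −(0.240855)(0.985043)(247.8) − (0.240855)(0.172307)(-320.9) + (0.970561)(-237.7) = -276.18 m.
1° of latitude spans 3600 × 30.92 = 111312 m, so Δφ = -276.18 / 111312 × 3600 = -8.932″.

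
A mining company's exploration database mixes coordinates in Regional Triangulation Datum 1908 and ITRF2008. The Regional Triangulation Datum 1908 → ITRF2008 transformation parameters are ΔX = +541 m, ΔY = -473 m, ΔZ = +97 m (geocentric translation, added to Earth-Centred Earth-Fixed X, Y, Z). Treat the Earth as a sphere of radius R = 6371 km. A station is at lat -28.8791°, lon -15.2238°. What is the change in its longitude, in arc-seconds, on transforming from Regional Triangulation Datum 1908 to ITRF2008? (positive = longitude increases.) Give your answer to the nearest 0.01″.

Δλ = -11.62″

sin φ = -0.482963, cos φ = 0.875641, sin λ = -0.262590, cos λ = 0.964908.
East component: ΔE = −sin λ·ΔX + cos λ·ΔY = −(-0.262590)(541) + (0.964908)(-473) = -314.34 m.
1° of latitude spans πR/180 = 111195 m; at latitude φ, 1° of longitude spans that × cos φ = 97366.8 m, so Δλ = -314.34 / 97366.8 × 3600 = -11.622″.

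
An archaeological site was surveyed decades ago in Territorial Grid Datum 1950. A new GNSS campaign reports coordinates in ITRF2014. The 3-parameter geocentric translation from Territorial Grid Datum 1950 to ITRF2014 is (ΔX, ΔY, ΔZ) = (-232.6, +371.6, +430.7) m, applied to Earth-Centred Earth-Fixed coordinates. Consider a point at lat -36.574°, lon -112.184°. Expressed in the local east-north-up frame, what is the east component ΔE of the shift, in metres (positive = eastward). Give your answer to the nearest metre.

The local east axis at (φ, λ) is (−sin λ, cos λ, 0), so ΔE = −sin(-112.184°)·(-232.6) + cos(-112.184°)·371.6 = -355.69 m.

ΔE = -356 m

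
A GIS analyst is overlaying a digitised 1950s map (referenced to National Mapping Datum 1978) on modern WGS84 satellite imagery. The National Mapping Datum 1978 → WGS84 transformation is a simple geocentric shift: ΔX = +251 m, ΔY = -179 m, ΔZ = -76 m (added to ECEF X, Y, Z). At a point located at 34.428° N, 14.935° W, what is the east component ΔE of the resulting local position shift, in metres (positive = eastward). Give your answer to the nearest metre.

ΔE = -108 m

At φ = 34.428°, λ = -14.935°: sin φ = 0.565370, cos φ = 0.824837, sin λ = -0.257723, cos λ = 0.966219.
ΔE = −sin λ·ΔX + cos λ·ΔY = −(-0.257723)·(251) + (0.966219)·(-179) = -108.26 m.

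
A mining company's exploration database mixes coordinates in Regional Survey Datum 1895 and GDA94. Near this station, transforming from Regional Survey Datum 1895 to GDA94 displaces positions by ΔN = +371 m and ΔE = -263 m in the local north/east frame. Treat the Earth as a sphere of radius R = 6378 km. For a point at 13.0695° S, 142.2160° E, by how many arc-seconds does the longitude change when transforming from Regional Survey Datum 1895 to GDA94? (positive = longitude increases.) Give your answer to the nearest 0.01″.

Δλ = -8.73″

At latitude -13.0695°, cos φ = 0.974096.
One radian of longitude at latitude φ spans R cos φ, so Δλ = ΔE / (R cos φ) = -263.0 / (6378000 × 0.974096) = -4.2332e-05 rad = -8.732″.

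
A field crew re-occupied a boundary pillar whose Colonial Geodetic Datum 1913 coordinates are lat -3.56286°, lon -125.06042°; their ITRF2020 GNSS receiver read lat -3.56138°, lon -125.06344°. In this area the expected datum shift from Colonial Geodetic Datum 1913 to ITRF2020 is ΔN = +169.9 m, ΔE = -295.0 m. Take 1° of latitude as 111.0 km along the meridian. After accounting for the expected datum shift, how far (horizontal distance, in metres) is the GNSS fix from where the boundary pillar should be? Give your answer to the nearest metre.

40 m

Observed coordinate differences: Δφ = +0.00148°, Δλ = -0.00302°.
Converting to metres (1° lat = 111000 m, cos φ = 0.998067): observed ΔN = 164.3 m, observed ΔE = -334.6 m.
Subtracting the expected shift leaves a residual of 164.3 − (169.9) = -5.6 m north and -334.6 − (-295.0) = -39.6 m east.
Residual distance = √((-5.6)² + (-39.6)²) = 40.0 m.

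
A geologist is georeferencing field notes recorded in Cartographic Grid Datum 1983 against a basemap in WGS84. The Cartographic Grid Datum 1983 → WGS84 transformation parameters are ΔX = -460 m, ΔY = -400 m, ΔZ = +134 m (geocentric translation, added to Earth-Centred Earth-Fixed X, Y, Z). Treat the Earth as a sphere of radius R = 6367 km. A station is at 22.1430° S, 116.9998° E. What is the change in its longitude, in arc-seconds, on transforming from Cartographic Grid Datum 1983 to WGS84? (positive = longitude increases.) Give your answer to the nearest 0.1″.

Δλ = 20.7″

sin φ = -0.376920, cos φ = 0.926246, sin λ = 0.891008, cos λ = -0.453987.
East component: ΔE = −sin λ·ΔX + cos λ·ΔY = −(0.891008)(-460) + (-0.453987)(-400) = 591.46 m.
1° of latitude spans πR/180 = 111125 m; at latitude φ, 1° of longitude spans that × cos φ = 102929.2 m, so Δλ = 591.46 / 102929.2 × 3600 = 20.687″.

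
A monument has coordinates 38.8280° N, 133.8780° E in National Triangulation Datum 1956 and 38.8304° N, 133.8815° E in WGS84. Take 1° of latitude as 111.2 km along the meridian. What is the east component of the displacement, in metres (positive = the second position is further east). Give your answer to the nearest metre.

ΔE = 303 m

Δφ = 38.8304° − 38.8280° = +0.0024°; Δλ = 133.8815° − 133.8780° = +0.0035°.
ΔN = Δφ × 111200 = 266.9 m; ΔE = Δλ × 111200 × cos(38.8280°) = +0.0035 × 111200 × 0.779032 = 303.2 m.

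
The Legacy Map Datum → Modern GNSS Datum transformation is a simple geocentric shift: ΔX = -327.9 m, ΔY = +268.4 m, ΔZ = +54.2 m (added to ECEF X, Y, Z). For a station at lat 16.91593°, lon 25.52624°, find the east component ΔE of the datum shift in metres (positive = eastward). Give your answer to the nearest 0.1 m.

ΔE = 383.5 m

The local east axis at (φ, λ) is (−sin λ, cos λ, 0), so ΔE = −sin(25.52624°)·(-327.9) + cos(25.52624°)·268.4 = 383.50 m.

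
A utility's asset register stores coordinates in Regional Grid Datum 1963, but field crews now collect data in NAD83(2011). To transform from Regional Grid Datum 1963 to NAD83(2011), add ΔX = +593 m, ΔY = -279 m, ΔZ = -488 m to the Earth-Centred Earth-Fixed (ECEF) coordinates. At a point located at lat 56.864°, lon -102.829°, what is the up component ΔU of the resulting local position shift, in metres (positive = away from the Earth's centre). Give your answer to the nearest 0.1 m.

ΔU = -331.9 m

At φ = 56.864°, λ = -102.829°: sin φ = 0.837375, cos φ = 0.546628, sin λ = -0.975037, cos λ = -0.222042.
ΔU = cos φ cos λ·ΔX + cos φ sin λ·ΔY + sin φ·ΔZ = (0.546628)(-0.222042)(593) + (0.546628)(-0.975037)(-279) + (0.837375)(-488) = -331.91 m.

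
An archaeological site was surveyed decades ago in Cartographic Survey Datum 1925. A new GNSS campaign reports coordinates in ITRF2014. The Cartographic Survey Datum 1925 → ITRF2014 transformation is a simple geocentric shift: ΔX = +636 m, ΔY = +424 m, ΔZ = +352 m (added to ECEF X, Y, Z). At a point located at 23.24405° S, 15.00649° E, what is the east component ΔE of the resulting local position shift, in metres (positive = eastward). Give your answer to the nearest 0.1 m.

ΔE = 244.9 m

The local east axis at (φ, λ) is (−sin λ, cos λ, 0), so ΔE = −sin(15.00649°)·636 + cos(15.00649°)·424 = 244.86 m.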